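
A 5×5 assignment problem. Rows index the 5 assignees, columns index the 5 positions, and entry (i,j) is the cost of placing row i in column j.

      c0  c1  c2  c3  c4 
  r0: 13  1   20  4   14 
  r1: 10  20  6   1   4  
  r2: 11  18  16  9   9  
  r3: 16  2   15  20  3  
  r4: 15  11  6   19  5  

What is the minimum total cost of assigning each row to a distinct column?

Minimum assignment cost: 22

optimal assignment: row0→col1 (cost 1), row1→col3 (cost 1), row2→col0 (cost 11), row3→col4 (cost 3), row4→col2 (cost 6)
total = 1 + 1 + 11 + 3 + 6 = 22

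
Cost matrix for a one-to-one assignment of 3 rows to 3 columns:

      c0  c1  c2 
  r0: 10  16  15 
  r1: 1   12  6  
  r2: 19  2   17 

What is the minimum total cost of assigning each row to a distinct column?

one of 2 optimal assignments: row0→col0 (cost 10), row1→col2 (cost 6), row2→col1 (cost 2)
total = 10 + 6 + 2 = 18

Minimum assignment cost: 18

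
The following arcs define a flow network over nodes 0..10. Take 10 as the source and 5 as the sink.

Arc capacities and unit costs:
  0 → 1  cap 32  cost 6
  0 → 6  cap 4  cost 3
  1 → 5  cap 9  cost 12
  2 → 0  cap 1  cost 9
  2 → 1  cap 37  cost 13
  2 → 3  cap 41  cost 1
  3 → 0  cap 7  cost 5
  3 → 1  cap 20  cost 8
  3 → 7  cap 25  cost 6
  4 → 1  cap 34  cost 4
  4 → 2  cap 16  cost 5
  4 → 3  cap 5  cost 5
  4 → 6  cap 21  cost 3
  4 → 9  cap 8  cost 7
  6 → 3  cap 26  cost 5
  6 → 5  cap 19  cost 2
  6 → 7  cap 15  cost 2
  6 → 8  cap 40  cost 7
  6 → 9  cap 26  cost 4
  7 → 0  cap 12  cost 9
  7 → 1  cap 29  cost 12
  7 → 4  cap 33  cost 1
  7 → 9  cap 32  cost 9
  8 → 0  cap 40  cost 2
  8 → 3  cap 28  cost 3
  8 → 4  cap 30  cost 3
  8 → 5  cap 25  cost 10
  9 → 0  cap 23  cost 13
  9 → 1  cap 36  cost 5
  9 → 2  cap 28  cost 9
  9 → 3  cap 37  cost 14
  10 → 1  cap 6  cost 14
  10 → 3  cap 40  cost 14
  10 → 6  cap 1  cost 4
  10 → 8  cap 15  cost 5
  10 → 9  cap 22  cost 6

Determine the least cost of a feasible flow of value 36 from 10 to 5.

shortest-cost path #1: 10→6→5 push 1 @ unit cost 6 (adds 6)
shortest-cost path #2: 10→8→0→6→5 push 4 @ unit cost 12 (adds 48)
shortest-cost path #3: 10→8→4→6→5 push 11 @ unit cost 13 (adds 143)
shortest-cost path #4: 10→9→1→5 push 9 @ unit cost 23 (adds 207)
shortest-cost path #5: 10→3→0→8→4→6→5 push 3 @ unit cost 25 (adds 75)
shortest-cost path #6: 10→3→0→8→5 push 1 @ unit cost 27 (adds 27)
shortest-cost path #7: 10→3→7→4→8→5 push 7 @ unit cost 28 (adds 196)
total cost = 702

Minimum cost for 36 units: 702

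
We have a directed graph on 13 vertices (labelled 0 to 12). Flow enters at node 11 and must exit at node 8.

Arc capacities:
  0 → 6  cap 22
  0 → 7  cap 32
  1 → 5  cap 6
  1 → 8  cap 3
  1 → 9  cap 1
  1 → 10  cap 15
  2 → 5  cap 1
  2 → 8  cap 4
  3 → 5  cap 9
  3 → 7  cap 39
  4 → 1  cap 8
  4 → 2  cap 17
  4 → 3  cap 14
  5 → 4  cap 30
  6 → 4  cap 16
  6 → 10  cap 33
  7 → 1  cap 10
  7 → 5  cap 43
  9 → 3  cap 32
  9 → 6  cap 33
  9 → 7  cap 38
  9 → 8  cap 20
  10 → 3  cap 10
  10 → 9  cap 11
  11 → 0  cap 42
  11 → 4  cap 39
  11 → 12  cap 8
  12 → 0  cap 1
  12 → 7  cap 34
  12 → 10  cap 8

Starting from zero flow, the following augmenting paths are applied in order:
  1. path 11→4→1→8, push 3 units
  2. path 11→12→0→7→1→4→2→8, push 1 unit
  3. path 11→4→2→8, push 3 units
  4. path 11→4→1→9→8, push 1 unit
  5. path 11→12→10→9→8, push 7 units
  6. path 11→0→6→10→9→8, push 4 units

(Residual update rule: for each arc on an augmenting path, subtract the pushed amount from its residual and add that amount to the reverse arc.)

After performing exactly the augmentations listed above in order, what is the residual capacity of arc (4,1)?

Residual capacity of (4,1): 5

after path 1 (11→4→1→8, push 3): res(4,1)=5
after path 2 (11→12→0→7→1→4→2→8, push 1): res(4,1)=6
after path 3 (11→4→2→8, push 3): res(4,1)=6
after path 4 (11→4→1→9→8, push 1): res(4,1)=5
after path 5 (11→12→10→9→8, push 7): res(4,1)=5
after path 6 (11→0→6→10→9→8, push 4): res(4,1)=5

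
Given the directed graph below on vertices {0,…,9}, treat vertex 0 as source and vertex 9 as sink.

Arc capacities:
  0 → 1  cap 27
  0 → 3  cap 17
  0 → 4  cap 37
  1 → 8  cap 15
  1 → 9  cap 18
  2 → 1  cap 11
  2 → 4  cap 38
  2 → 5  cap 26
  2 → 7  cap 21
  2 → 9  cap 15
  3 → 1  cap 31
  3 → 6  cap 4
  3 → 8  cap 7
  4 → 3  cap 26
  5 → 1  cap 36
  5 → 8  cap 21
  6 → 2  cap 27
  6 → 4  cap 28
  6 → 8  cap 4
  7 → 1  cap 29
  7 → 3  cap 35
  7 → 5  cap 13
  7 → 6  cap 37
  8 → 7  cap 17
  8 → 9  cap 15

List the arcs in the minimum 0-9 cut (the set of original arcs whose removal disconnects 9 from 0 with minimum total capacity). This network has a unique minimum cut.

augment #1: 0→1→9 push 18
augment #2: 0→1→8→9 push 9
augment #3: 0→3→8→9 push 6
augment #4: 0→3→6→2→9 push 4
augment #5: 0→3→8→7→6→2→9 push 1
augment #6: 0→3→1→8→7→6→2→9 push 6
max flow = 44; residual-reachable set from 0 gives S-side
cut edges (S→T): {(1,8), (1,9), (3,6), (3,8)} total cap 44

Min-cut arcs: {(1,8), (1,9), (3,6), (3,8)} (total capacity 44)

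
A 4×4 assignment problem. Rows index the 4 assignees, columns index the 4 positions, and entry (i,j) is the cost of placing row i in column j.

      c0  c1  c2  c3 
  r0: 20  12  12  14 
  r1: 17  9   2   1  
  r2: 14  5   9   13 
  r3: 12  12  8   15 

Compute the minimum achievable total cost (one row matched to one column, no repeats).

optimal assignment: row0→col2 (cost 12), row1→col3 (cost 1), row2→col1 (cost 5), row3→col0 (cost 12)
total = 12 + 1 + 5 + 12 = 30

Minimum assignment cost: 30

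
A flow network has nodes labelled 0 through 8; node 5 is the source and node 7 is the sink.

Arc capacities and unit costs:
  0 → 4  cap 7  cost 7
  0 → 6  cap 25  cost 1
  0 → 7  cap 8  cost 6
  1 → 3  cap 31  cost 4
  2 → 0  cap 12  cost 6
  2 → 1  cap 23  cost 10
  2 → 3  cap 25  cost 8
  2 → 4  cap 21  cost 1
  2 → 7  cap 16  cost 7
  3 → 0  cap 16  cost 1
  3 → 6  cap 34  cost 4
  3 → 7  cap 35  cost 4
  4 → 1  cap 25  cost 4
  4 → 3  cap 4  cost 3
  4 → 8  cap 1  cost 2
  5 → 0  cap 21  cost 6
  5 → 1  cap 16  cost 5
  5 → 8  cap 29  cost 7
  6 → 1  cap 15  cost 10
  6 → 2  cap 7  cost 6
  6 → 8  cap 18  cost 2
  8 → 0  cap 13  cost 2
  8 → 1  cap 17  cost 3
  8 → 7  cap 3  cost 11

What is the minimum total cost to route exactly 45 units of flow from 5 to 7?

Minimum cost for 45 units: 688

shortest-cost path #1: 5→0→7 push 8 @ unit cost 12 (adds 96)
shortest-cost path #2: 5→1→3→7 push 16 @ unit cost 13 (adds 208)
shortest-cost path #3: 5→8→7 push 3 @ unit cost 18 (adds 54)
shortest-cost path #4: 5→8→1→3→7 push 15 @ unit cost 18 (adds 270)
shortest-cost path #5: 5→0→6→2→7 push 3 @ unit cost 20 (adds 60)
total cost = 688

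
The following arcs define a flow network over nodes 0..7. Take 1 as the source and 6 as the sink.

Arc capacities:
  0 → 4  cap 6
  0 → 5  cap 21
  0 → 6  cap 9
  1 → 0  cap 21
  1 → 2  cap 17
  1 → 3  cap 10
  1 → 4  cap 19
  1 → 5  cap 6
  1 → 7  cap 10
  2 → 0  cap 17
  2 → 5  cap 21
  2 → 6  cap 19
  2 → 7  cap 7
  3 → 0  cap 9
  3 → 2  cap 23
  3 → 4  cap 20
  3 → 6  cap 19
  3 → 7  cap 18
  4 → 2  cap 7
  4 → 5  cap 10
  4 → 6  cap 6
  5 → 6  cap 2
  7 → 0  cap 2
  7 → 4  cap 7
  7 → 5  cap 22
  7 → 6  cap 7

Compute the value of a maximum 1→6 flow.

Maximum flow value: 53

augment #1: 1→0→6 bottleneck 9, total now 9
augment #2: 1→2→6 bottleneck 17, total now 26
augment #3: 1→3→6 bottleneck 10, total now 36
augment #4: 1→4→6 bottleneck 6, total now 42
augment #5: 1→5→6 bottleneck 2, total now 44
augment #6: 1→7→6 bottleneck 7, total now 51
augment #7: 1→4→2→6 bottleneck 2, total now 53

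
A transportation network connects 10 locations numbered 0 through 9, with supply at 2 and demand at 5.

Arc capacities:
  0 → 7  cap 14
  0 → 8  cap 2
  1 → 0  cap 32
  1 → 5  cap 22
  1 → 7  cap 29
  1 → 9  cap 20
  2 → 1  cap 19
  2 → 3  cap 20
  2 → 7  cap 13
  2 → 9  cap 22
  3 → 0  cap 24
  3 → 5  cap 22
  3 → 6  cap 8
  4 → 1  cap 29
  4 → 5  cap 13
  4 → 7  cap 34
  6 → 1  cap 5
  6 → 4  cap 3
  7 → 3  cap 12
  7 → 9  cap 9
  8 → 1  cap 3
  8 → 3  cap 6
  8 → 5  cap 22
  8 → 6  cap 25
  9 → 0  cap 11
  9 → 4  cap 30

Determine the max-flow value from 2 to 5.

Maximum flow value: 59

augment #1: 2→1→5 bottleneck 19, total now 19
augment #2: 2→3→5 bottleneck 20, total now 39
augment #3: 2→7→3→5 bottleneck 2, total now 41
augment #4: 2→9→4→5 bottleneck 13, total now 54
augment #5: 2→9→0→8→5 bottleneck 2, total now 56
augment #6: 2→9→4→1→5 bottleneck 3, total now 59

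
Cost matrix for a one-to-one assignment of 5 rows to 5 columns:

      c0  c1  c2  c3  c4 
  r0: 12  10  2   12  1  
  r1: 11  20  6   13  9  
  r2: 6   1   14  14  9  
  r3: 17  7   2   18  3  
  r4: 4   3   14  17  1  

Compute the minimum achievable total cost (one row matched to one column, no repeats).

Minimum assignment cost: 21

optimal assignment: row0→col4 (cost 1), row1→col3 (cost 13), row2→col1 (cost 1), row3→col2 (cost 2), row4→col0 (cost 4)
total = 1 + 13 + 1 + 2 + 4 = 21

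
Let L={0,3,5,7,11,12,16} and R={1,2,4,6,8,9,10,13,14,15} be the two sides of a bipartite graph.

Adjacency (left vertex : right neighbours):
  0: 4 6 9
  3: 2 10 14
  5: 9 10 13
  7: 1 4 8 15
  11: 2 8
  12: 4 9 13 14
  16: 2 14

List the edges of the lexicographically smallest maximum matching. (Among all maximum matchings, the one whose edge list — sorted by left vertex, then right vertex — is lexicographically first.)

|M| = 7 (so the lex-smallest maximum matching has 7 edges)
process left vertices in ascending order; for each, take the smallest-labelled available neighbour that still permits 7 edges overall, or leave it unmatched if none does
lex-smallest matching: {0-4, 3-2, 5-9, 7-1, 11-8, 12-13, 16-14}

Lex-smallest maximum matching: {(0,4), (3,2), (5,9), (7,1), (11,8), (12,13), (16,14)}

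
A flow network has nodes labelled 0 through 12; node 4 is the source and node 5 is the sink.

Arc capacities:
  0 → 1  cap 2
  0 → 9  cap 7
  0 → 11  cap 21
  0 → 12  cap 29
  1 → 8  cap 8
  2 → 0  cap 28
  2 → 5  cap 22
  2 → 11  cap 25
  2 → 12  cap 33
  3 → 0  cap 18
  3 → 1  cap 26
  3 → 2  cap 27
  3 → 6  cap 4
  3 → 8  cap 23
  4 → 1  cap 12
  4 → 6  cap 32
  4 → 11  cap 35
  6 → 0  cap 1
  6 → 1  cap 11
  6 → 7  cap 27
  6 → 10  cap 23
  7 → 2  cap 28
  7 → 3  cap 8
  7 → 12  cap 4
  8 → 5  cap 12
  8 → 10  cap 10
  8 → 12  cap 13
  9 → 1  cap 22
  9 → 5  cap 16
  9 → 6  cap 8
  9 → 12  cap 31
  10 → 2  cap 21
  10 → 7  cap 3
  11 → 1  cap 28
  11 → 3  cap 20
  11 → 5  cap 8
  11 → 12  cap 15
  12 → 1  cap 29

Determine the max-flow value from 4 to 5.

Maximum flow value: 49

augment #1: 4→11→5 bottleneck 8, total now 8
augment #2: 4→1→8→5 bottleneck 8, total now 16
augment #3: 4→6→0→9→5 bottleneck 1, total now 17
augment #4: 4→6→7→2→5 bottleneck 22, total now 39
augment #5: 4→11→3→8→5 bottleneck 4, total now 43
augment #6: 4→11→3→0→9→5 bottleneck 6, total now 49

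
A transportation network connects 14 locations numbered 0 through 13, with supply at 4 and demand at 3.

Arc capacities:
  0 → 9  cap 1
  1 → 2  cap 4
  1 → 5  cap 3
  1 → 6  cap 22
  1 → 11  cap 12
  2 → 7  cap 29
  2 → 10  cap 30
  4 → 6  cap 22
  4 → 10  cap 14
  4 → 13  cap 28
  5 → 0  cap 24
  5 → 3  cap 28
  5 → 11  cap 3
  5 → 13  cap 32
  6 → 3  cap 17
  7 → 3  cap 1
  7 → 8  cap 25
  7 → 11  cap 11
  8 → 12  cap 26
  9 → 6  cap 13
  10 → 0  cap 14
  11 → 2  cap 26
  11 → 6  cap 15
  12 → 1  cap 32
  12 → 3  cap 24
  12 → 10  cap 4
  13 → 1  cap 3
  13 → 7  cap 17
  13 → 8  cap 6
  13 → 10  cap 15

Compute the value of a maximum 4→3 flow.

augment #1: 4→6→3 bottleneck 17, total now 17
augment #2: 4→13→7→3 bottleneck 1, total now 18
augment #3: 4→13→1→5→3 bottleneck 3, total now 21
augment #4: 4→13→8→12→3 bottleneck 6, total now 27
augment #5: 4→13→7→8→12→3 bottleneck 16, total now 43

Maximum flow value: 43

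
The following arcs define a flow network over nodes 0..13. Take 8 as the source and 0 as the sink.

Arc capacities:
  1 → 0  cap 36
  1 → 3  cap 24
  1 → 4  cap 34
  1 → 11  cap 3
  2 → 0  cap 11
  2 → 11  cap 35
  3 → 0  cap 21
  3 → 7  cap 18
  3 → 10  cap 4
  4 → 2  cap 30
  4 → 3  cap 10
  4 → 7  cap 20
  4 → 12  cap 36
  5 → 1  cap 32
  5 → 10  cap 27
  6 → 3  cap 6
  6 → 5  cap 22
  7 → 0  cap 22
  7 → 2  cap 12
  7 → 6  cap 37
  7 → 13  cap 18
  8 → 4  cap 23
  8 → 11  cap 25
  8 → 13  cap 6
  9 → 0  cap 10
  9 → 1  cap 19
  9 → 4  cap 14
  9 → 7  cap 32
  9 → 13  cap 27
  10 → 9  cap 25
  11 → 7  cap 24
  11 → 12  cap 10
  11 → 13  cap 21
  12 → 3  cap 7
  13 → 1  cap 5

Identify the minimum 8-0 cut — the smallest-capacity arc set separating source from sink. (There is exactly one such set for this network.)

Min-cut arcs: {(8,4), (8,11), (13,1)} (total capacity 53)

augment #1: 8→4→2→0 push 11
augment #2: 8→4→3→0 push 10
augment #3: 8→4→7→0 push 2
augment #4: 8→11→7→0 push 20
augment #5: 8→13→1→0 push 5
augment #6: 8→11→12→3→0 push 5
max flow = 53; residual-reachable set from 8 gives S-side
cut edges (S→T): {(8,4), (8,11), (13,1)} total cap 53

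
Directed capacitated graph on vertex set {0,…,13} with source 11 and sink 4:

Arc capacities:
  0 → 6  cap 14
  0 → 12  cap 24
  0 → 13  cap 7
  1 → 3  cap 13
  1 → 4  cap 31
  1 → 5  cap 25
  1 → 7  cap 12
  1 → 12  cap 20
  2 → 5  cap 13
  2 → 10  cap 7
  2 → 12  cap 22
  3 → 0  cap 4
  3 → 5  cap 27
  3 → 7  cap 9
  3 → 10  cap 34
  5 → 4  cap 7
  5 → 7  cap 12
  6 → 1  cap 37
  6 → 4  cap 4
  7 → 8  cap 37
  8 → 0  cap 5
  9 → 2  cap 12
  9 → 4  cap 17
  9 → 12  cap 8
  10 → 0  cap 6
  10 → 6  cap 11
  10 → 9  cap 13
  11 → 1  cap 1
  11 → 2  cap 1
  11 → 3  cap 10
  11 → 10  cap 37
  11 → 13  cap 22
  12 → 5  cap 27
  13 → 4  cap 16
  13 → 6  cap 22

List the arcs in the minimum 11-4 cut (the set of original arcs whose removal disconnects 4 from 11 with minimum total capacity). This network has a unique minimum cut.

augment #1: 11→1→4 push 1
augment #2: 11→13→4 push 16
augment #3: 11→2→5→4 push 1
augment #4: 11→3→5→4 push 6
augment #5: 11→10→6→4 push 4
augment #6: 11→10→9→4 push 13
augment #7: 11→10→6→1→4 push 7
augment #8: 11→13→6→1→4 push 6
augment #9: 11→3→0→6→1→4 push 4
augment #10: 11→10→0→6→1→4 push 6
max flow = 64; residual-reachable set from 11 gives S-side
cut edges (S→T): {(10,0), (10,6), (10,9), (11,1), (11,2), (11,3), (11,13)} total cap 64

Min-cut arcs: {(10,0), (10,6), (10,9), (11,1), (11,2), (11,3), (11,13)} (total capacity 64)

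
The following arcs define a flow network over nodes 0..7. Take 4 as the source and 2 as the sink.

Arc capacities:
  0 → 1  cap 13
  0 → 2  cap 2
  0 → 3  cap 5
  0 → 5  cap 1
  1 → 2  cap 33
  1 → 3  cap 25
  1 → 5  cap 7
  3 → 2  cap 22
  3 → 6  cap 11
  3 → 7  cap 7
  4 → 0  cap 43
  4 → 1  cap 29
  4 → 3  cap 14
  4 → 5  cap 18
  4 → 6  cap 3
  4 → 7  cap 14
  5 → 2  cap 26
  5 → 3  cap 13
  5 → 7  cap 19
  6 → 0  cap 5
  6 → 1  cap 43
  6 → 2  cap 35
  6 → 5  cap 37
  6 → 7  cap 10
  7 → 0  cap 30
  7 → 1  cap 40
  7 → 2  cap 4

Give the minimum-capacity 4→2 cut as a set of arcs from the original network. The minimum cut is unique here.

augment #1: 4→0→2 push 2
augment #2: 4→1→2 push 29
augment #3: 4→3→2 push 14
augment #4: 4→5→2 push 18
augment #5: 4→6→2 push 3
augment #6: 4→7→2 push 4
augment #7: 4→0→1→2 push 4
augment #8: 4→0→3→2 push 5
augment #9: 4→0→5→2 push 1
augment #10: 4→0→1→3→2 push 3
augment #11: 4→0→1→5→2 push 6
augment #12: 4→7→1→5→2 push 1
augment #13: 4→7→1→3→6→2 push 9
max flow = 99; residual-reachable set from 4 gives S-side
cut edges (S→T): {(0,1), (0,2), (0,3), (0,5), (4,1), (4,3), (4,5), (4,6), (4,7)} total cap 99

Min-cut arcs: {(0,1), (0,2), (0,3), (0,5), (4,1), (4,3), (4,5), (4,6), (4,7)} (total capacity 99)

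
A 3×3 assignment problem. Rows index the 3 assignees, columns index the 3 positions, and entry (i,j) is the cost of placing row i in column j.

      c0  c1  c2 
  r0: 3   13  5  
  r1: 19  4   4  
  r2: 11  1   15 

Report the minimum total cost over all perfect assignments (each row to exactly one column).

optimal assignment: row0→col0 (cost 3), row1→col2 (cost 4), row2→col1 (cost 1)
total = 3 + 4 + 1 = 8

Minimum assignment cost: 8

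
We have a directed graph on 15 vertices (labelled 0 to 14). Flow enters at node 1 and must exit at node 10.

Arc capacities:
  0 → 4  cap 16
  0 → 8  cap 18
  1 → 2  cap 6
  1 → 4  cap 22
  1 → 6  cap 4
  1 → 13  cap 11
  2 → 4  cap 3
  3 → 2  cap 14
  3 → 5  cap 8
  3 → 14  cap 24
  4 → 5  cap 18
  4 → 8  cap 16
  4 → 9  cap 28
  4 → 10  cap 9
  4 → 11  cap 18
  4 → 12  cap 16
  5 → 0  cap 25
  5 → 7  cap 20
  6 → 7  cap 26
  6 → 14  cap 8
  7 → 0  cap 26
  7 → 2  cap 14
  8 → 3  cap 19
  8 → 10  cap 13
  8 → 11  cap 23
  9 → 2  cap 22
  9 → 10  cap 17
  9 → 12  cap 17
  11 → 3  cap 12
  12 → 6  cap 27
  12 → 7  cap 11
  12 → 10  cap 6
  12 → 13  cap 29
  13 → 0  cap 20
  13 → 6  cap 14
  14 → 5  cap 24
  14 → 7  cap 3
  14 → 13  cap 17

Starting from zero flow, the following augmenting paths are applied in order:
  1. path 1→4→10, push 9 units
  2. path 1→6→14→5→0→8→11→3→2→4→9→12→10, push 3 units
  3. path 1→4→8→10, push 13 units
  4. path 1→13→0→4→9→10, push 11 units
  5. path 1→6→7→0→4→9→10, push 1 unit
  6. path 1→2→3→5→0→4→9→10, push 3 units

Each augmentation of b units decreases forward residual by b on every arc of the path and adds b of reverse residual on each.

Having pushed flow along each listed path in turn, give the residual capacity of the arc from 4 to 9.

Residual capacity of (4,9): 10

after path 1 (1→4→10, push 9): res(4,9)=28
after path 2 (1→6→14→5→0→8→11→3→2→4→9→12→10, push 3): res(4,9)=25
after path 3 (1→4→8→10, push 13): res(4,9)=25
after path 4 (1→13→0→4→9→10, push 11): res(4,9)=14
after path 5 (1→6→7→0→4→9→10, push 1): res(4,9)=13
after path 6 (1→2→3→5→0→4→9→10, push 3): res(4,9)=10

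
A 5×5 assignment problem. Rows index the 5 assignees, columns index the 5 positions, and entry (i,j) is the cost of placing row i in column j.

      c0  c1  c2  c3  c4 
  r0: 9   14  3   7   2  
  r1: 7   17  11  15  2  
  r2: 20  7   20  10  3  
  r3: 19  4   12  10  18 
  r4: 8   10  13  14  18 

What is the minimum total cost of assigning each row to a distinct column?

Minimum assignment cost: 27

optimal assignment: row0→col2 (cost 3), row1→col4 (cost 2), row2→col3 (cost 10), row3→col1 (cost 4), row4→col0 (cost 8)
total = 3 + 2 + 10 + 4 + 8 = 27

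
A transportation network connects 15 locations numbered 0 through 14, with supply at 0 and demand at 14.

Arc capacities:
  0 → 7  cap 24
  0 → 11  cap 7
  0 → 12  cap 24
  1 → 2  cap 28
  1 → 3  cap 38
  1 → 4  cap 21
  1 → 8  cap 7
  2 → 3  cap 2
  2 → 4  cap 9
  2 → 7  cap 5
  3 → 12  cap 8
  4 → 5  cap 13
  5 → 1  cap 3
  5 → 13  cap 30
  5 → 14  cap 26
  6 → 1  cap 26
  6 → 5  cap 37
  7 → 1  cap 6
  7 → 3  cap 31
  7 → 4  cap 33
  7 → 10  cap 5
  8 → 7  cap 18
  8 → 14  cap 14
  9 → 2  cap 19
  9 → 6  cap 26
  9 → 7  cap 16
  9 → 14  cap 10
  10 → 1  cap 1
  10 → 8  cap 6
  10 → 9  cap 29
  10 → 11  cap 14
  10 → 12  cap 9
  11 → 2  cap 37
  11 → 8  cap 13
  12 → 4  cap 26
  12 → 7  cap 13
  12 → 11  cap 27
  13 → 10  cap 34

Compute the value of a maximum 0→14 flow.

Maximum flow value: 32

augment #1: 0→11→8→14 bottleneck 7, total now 7
augment #2: 0→7→1→8→14 bottleneck 6, total now 13
augment #3: 0→7→4→5→14 bottleneck 13, total now 26
augment #4: 0→7→10→8→14 bottleneck 1, total now 27
augment #5: 0→7→10→9→14 bottleneck 4, total now 31
augment #6: 0→12→11→8→10→9→14 bottleneck 1, total now 32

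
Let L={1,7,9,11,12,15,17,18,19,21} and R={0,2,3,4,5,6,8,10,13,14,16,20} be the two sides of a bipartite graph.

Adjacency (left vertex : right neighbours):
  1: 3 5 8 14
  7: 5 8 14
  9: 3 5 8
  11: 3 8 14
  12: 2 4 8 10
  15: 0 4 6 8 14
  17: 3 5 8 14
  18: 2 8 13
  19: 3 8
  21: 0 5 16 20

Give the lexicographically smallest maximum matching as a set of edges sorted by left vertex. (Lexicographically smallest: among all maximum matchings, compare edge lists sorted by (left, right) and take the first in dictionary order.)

|M| = 8 (so the lex-smallest maximum matching has 8 edges)
process left vertices in ascending order; for each, take the smallest-labelled available neighbour that still permits 8 edges overall, or leave it unmatched if none does
lex-smallest matching: {1-3, 7-5, 9-8, 11-14, 12-2, 15-0, 18-13, 21-16}

Lex-smallest maximum matching: {(1,3), (7,5), (9,8), (11,14), (12,2), (15,0), (18,13), (21,16)}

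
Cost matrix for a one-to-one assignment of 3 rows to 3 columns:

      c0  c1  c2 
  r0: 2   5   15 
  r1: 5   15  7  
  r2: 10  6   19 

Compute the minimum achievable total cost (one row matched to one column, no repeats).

Minimum assignment cost: 15

optimal assignment: row0→col0 (cost 2), row1→col2 (cost 7), row2→col1 (cost 6)
total = 2 + 7 + 6 = 15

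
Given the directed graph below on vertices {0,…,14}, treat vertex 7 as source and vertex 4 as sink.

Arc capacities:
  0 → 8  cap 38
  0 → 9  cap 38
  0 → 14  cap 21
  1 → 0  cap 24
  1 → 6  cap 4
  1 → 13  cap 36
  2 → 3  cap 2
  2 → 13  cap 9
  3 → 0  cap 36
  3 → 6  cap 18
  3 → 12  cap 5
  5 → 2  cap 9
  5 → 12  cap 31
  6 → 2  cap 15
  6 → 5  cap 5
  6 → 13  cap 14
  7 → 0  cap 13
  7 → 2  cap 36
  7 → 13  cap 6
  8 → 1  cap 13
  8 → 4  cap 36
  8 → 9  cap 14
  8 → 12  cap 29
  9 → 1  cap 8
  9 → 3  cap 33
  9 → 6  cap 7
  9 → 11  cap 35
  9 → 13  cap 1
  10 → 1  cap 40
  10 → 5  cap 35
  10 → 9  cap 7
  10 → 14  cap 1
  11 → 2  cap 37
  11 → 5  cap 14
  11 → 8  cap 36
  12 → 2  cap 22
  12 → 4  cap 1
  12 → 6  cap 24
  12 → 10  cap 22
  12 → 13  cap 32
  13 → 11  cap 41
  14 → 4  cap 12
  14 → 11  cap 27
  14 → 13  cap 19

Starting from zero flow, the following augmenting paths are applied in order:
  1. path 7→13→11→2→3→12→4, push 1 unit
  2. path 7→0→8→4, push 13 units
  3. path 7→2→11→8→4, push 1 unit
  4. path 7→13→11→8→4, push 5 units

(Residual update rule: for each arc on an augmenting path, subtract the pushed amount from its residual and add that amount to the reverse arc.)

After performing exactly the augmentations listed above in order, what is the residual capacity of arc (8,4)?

Residual capacity of (8,4): 17

after path 1 (7→13→11→2→3→12→4, push 1): res(8,4)=36
after path 2 (7→0→8→4, push 13): res(8,4)=23
after path 3 (7→2→11→8→4, push 1): res(8,4)=22
after path 4 (7→13→11→8→4, push 5): res(8,4)=17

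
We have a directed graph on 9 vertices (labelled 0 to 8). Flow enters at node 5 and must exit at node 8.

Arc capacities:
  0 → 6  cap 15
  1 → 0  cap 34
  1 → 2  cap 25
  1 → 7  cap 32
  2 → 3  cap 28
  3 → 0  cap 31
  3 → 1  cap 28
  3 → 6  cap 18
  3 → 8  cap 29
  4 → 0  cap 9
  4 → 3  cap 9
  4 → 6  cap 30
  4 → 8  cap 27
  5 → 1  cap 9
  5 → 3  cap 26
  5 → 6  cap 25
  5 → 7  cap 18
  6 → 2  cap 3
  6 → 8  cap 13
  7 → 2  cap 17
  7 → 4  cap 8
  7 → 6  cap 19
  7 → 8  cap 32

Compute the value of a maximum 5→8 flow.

augment #1: 5→3→8 bottleneck 26, total now 26
augment #2: 5→6→8 bottleneck 13, total now 39
augment #3: 5→7→8 bottleneck 18, total now 57
augment #4: 5→1→7→8 bottleneck 9, total now 66
augment #5: 5→6→2→3→8 bottleneck 3, total now 69

Maximum flow value: 69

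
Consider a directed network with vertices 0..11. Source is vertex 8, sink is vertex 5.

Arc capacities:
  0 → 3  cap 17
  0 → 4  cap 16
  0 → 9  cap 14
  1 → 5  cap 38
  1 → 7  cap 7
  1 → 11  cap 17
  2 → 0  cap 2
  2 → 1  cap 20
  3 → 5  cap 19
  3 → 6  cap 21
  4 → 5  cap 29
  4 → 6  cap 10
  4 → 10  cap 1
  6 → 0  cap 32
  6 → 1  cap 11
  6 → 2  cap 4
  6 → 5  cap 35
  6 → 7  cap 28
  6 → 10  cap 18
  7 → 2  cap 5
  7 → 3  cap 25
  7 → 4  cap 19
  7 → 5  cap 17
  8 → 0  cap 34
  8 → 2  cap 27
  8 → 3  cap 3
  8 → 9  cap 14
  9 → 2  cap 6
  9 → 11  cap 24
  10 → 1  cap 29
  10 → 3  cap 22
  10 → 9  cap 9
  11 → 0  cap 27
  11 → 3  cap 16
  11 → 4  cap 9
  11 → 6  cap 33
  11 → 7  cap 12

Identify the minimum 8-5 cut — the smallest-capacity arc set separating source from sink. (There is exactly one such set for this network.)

Min-cut arcs: {(2,0), (2,1), (8,0), (8,3), (8,9)} (total capacity 73)

augment #1: 8→3→5 push 3
augment #2: 8→0→3→5 push 16
augment #3: 8→0→4→5 push 16
augment #4: 8→2→1→5 push 20
augment #5: 8→0→3→6→5 push 1
augment #6: 8→9→11→4→5 push 9
augment #7: 8→9→11→6→5 push 5
augment #8: 8→0→9→11→6→5 push 1
augment #9: 8→2→0→9→11→6→5 push 2
max flow = 73; residual-reachable set from 8 gives S-side
cut edges (S→T): {(2,0), (2,1), (8,0), (8,3), (8,9)} total cap 73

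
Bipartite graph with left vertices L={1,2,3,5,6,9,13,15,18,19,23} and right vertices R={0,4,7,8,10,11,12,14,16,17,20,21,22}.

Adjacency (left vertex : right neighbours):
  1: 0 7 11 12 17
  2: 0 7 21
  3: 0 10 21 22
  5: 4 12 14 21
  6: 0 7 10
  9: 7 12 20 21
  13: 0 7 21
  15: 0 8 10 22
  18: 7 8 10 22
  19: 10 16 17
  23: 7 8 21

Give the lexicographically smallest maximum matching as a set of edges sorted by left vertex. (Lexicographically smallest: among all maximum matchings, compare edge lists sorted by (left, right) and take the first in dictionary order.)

|M| = 10 (so the lex-smallest maximum matching has 10 edges)
process left vertices in ascending order; for each, take the smallest-labelled available neighbour that still permits 10 edges overall, or leave it unmatched if none does
lex-smallest matching: {1-11, 2-0, 3-10, 5-4, 6-7, 9-12, 13-21, 15-8, 18-22, 19-16}

Lex-smallest maximum matching: {(1,11), (2,0), (3,10), (5,4), (6,7), (9,12), (13,21), (15,8), (18,22), (19,16)}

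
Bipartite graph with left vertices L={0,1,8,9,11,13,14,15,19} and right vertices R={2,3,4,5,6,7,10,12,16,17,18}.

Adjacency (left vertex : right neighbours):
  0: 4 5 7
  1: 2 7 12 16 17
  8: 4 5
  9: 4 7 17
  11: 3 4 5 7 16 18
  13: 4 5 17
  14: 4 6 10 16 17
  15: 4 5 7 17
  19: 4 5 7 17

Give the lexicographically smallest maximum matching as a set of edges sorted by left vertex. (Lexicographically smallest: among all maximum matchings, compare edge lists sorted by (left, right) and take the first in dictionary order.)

Lex-smallest maximum matching: {(0,4), (1,2), (8,5), (9,7), (11,3), (13,17), (14,6)}

|M| = 7 (so the lex-smallest maximum matching has 7 edges)
process left vertices in ascending order; for each, take the smallest-labelled available neighbour that still permits 7 edges overall, or leave it unmatched if none does
lex-smallest matching: {0-4, 1-2, 8-5, 9-7, 11-3, 13-17, 14-6}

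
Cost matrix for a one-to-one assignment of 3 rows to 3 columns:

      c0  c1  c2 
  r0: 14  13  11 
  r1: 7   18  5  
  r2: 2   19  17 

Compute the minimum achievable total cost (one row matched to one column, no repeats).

optimal assignment: row0→col1 (cost 13), row1→col2 (cost 5), row2→col0 (cost 2)
total = 13 + 5 + 2 = 20

Minimum assignment cost: 20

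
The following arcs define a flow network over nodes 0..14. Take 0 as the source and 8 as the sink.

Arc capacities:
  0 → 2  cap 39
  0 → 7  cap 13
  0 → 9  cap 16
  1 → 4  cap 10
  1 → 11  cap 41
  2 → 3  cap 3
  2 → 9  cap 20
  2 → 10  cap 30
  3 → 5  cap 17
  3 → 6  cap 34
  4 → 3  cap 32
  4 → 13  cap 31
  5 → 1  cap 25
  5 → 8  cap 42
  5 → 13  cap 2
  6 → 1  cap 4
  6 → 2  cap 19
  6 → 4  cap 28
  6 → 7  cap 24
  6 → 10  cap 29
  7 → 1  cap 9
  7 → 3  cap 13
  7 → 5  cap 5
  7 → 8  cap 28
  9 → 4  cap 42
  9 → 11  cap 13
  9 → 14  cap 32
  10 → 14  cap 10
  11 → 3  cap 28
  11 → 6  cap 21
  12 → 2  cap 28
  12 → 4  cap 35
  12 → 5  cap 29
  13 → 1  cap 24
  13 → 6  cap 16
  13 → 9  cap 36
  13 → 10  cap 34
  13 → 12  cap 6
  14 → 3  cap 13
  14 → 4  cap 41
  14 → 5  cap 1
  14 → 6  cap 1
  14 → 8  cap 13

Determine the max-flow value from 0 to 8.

augment #1: 0→7→8 bottleneck 13, total now 13
augment #2: 0→9→14→8 bottleneck 13, total now 26
augment #3: 0→2→3→5→8 bottleneck 3, total now 29
augment #4: 0→9→14→5→8 bottleneck 1, total now 30
augment #5: 0→9→4→3→5→8 bottleneck 2, total now 32
augment #6: 0→2→9→4→3→5→8 bottleneck 12, total now 44
augment #7: 0→2→9→11→6→7→8 bottleneck 8, total now 52
augment #8: 0→2→10→14→6→7→8 bottleneck 1, total now 53
augment #9: 0→2→10→14→3→6→7→8 bottleneck 6, total now 59
augment #10: 0→2→10→14→3→6→7→5→8 bottleneck 3, total now 62

Maximum flow value: 62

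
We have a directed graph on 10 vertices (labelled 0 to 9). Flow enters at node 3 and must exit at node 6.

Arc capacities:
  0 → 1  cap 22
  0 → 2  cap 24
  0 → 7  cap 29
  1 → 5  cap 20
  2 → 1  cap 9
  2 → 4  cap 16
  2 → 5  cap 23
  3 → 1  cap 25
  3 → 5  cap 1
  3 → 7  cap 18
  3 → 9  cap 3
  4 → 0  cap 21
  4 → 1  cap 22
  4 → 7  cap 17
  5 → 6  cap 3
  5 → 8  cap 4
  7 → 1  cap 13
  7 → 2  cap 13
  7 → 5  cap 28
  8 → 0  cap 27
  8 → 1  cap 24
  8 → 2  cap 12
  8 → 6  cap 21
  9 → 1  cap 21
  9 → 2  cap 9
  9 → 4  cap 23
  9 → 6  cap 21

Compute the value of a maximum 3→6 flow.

Maximum flow value: 10

augment #1: 3→5→6 bottleneck 1, total now 1
augment #2: 3→9→6 bottleneck 3, total now 4
augment #3: 3→1→5→6 bottleneck 2, total now 6
augment #4: 3→1→5→8→6 bottleneck 4, total now 10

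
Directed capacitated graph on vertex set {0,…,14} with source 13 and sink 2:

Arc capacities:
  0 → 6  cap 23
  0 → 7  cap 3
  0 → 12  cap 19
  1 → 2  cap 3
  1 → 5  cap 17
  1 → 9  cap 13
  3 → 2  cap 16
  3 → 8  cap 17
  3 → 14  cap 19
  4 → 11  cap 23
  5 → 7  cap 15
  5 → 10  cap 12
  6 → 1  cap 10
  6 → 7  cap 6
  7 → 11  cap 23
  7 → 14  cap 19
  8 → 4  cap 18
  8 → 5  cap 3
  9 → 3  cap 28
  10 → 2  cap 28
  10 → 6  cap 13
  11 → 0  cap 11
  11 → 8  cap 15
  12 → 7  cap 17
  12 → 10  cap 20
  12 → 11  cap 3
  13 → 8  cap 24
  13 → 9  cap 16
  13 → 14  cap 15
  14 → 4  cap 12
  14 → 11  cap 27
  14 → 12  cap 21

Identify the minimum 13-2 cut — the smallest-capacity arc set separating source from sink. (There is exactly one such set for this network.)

Min-cut arcs: {(8,5), (11,0), (13,9), (13,14)} (total capacity 45)

augment #1: 13→9→3→2 push 16
augment #2: 13→8→5→10→2 push 3
augment #3: 13→14→12→10→2 push 15
augment #4: 13→8→4→11→0→6→1→2 push 3
augment #5: 13→8→4→11→0→12→10→2 push 5
augment #6: 13→8→4→11→0→6→1→5→10→2 push 3
max flow = 45; residual-reachable set from 13 gives S-side
cut edges (S→T): {(8,5), (11,0), (13,9), (13,14)} total cap 45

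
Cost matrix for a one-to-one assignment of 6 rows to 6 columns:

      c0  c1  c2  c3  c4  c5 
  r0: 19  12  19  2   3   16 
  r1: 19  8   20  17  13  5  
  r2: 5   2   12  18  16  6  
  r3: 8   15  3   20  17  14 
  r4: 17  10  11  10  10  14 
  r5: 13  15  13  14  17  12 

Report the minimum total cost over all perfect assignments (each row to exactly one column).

optimal assignment: row0→col3 (cost 2), row1→col5 (cost 5), row2→col1 (cost 2), row3→col2 (cost 3), row4→col4 (cost 10), row5→col0 (cost 13)
total = 2 + 5 + 2 + 3 + 10 + 13 = 35

Minimum assignment cost: 35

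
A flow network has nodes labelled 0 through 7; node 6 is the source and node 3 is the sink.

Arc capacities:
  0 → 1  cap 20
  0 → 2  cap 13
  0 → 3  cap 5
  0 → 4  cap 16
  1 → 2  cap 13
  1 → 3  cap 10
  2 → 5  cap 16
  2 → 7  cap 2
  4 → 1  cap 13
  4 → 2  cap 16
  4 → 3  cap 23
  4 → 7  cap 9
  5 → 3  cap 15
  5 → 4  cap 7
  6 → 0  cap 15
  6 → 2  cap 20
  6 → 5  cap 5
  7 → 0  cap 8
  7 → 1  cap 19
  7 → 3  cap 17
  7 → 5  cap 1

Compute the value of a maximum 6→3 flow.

augment #1: 6→0→3 bottleneck 5, total now 5
augment #2: 6→5→3 bottleneck 5, total now 10
augment #3: 6→0→1→3 bottleneck 10, total now 20
augment #4: 6→2→5→3 bottleneck 10, total now 30
augment #5: 6→2→7→3 bottleneck 2, total now 32
augment #6: 6→2→5→4→3 bottleneck 6, total now 38

Maximum flow value: 38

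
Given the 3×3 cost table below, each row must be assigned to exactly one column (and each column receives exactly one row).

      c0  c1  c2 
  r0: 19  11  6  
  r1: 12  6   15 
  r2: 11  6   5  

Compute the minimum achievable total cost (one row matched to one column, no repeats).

Minimum assignment cost: 23

optimal assignment: row0→col2 (cost 6), row1→col1 (cost 6), row2→col0 (cost 11)
total = 6 + 6 + 11 = 23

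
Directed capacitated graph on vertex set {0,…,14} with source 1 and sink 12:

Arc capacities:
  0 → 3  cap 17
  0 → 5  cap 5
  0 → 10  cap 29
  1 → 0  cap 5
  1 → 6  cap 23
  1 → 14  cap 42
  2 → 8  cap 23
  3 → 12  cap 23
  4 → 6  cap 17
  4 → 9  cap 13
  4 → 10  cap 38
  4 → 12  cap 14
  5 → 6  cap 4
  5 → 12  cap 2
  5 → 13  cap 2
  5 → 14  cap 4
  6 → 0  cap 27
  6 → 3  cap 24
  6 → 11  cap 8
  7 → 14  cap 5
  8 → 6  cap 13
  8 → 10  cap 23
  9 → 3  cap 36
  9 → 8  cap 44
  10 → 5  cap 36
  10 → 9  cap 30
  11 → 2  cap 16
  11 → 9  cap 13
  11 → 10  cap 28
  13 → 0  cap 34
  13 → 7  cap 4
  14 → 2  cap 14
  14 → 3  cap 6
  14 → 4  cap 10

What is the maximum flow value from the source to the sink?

augment #1: 1→0→3→12 bottleneck 5, total now 5
augment #2: 1→6→3→12 bottleneck 18, total now 23
augment #3: 1→14→4→12 bottleneck 10, total now 33
augment #4: 1→6→0→5→12 bottleneck 2, total now 35

Maximum flow value: 35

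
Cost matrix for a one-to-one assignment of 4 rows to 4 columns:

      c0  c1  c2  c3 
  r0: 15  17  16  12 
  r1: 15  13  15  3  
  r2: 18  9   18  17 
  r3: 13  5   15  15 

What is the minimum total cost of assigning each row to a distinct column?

Minimum assignment cost: 41

one of 2 optimal assignments: row0→col0 (cost 15), row1→col3 (cost 3), row2→col2 (cost 18), row3→col1 (cost 5)
total = 15 + 3 + 18 + 5 = 41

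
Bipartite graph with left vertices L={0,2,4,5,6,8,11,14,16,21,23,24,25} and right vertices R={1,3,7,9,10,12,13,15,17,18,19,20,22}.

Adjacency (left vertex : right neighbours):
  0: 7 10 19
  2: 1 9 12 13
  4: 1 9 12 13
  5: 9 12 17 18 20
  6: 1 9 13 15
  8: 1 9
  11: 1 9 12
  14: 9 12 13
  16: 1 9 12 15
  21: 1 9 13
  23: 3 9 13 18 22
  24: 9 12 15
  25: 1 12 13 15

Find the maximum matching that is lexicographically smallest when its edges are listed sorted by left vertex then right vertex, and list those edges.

Lex-smallest maximum matching: {(0,7), (2,1), (4,9), (5,17), (6,13), (11,12), (16,15), (23,3)}

|M| = 8 (so the lex-smallest maximum matching has 8 edges)
process left vertices in ascending order; for each, take the smallest-labelled available neighbour that still permits 8 edges overall, or leave it unmatched if none does
lex-smallest matching: {0-7, 2-1, 4-9, 5-17, 6-13, 11-12, 16-15, 23-3}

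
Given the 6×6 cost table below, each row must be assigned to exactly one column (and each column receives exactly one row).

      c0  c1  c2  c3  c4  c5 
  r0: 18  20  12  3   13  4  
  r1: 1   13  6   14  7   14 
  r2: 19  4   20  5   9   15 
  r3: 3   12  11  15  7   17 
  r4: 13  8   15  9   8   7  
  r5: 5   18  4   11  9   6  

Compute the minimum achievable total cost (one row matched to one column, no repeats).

Minimum assignment cost: 26

optimal assignment: row0→col3 (cost 3), row1→col0 (cost 1), row2→col1 (cost 4), row3→col4 (cost 7), row4→col5 (cost 7), row5→col2 (cost 4)
total = 3 + 1 + 4 + 7 + 7 + 4 = 26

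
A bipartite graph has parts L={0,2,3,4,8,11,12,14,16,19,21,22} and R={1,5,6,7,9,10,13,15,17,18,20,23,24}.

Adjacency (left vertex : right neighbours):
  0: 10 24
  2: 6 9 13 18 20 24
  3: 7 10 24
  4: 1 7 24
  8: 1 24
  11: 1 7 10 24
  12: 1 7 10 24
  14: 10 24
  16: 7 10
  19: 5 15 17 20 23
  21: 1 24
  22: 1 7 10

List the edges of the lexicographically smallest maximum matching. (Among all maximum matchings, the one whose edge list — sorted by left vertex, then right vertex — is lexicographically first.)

|M| = 6 (so the lex-smallest maximum matching has 6 edges)
process left vertices in ascending order; for each, take the smallest-labelled available neighbour that still permits 6 edges overall, or leave it unmatched if none does
lex-smallest matching: {0-10, 2-6, 3-7, 4-1, 8-24, 19-5}

Lex-smallest maximum matching: {(0,10), (2,6), (3,7), (4,1), (8,24), (19,5)}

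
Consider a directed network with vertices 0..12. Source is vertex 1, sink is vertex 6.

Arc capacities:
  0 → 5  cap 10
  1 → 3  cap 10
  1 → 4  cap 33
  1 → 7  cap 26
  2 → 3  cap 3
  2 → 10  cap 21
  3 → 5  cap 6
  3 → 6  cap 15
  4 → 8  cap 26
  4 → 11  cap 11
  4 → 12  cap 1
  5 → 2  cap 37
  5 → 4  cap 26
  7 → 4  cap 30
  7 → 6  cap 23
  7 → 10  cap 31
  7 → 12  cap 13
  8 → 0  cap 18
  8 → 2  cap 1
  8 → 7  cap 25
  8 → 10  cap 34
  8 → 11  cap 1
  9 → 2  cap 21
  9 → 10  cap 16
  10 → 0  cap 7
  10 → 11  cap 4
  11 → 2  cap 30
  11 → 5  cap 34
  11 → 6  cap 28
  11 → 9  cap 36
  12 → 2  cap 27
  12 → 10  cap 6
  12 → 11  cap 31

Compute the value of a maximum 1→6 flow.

Maximum flow value: 64

augment #1: 1→3→6 bottleneck 10, total now 10
augment #2: 1→7→6 bottleneck 23, total now 33
augment #3: 1→4→11→6 bottleneck 11, total now 44
augment #4: 1→4→8→11→6 bottleneck 1, total now 45
augment #5: 1→4→12→11→6 bottleneck 1, total now 46
augment #6: 1→7→10→11→6 bottleneck 3, total now 49
augment #7: 1→4→8→2→3→6 bottleneck 1, total now 50
augment #8: 1→4→8→10→11→6 bottleneck 1, total now 51
augment #9: 1→4→8→7→12→11→6 bottleneck 11, total now 62
augment #10: 1→4→8→0→5→2→3→6 bottleneck 2, total now 64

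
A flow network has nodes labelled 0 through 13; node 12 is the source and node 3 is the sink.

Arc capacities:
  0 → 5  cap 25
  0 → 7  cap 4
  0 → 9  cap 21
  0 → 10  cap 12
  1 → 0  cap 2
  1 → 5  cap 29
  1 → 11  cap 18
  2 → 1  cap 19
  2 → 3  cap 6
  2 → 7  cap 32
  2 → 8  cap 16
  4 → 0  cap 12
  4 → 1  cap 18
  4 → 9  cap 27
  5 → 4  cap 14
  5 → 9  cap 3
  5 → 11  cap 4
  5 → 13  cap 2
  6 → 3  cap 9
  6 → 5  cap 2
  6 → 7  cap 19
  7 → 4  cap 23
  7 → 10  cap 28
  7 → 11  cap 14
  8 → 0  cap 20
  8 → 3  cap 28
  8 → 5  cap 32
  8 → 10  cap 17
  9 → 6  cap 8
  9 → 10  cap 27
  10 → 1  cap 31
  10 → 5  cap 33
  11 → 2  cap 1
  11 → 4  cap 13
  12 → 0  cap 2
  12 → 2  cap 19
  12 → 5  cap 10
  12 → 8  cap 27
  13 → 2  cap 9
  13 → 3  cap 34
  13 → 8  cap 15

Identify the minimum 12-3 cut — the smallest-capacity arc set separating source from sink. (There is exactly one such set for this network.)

augment #1: 12→2→3 push 6
augment #2: 12→8→3 push 27
augment #3: 12→2→8→3 push 1
augment #4: 12→5→13→3 push 2
augment #5: 12→0→9→6→3 push 2
augment #6: 12→5→9→6→3 push 3
augment #7: 12→5→4→9→6→3 push 3
max flow = 44; residual-reachable set from 12 gives S-side
cut edges (S→T): {(2,3), (5,13), (8,3), (9,6)} total cap 44

Min-cut arcs: {(2,3), (5,13), (8,3), (9,6)} (total capacity 44)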